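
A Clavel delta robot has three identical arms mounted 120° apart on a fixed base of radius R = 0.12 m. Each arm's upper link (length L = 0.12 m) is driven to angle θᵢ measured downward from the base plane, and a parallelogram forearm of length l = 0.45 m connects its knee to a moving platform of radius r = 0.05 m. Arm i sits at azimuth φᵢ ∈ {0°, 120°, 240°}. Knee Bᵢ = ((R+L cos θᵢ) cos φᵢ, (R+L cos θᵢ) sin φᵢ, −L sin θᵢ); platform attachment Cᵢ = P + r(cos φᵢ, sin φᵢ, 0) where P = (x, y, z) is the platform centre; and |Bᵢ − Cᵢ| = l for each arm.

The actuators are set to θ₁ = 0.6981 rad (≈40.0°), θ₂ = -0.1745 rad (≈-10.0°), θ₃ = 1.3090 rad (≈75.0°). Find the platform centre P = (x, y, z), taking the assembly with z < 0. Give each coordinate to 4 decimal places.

(-0.0069, 0.2482, -0.4123)

centre 1 = (0.1619·cos0.0°, 0.1619·sin0.0°, -0.0771) = (0.1619, 0.0000, -0.0771)
φ2=120.0°: virtual centre (-0.0941, 0.1630, 0.0208), radius l
arm 3 at φ=240.0°: ρ3 = 0.1011;  centre 3 = (-0.0505, -0.0875, -0.1159)
subtract pairs → two planes through P
linear system: -0.5120x+0.3259y = 0.0037−0.1959z; -0.4249x+-0.1750y = -0.0085−-0.0776z
Cramer: x(z) = 0.0094+0.0395z;  y(z) = 0.0260-0.5390z
quadratic in z: (1.2921)z²+(0.1142)z+(-0.1726)=0, √Δ=0.9514 → z ∈ {-0.4123, 0.3240}; z = -0.4123 (taking z<0)
x = -0.0069, y = 0.2482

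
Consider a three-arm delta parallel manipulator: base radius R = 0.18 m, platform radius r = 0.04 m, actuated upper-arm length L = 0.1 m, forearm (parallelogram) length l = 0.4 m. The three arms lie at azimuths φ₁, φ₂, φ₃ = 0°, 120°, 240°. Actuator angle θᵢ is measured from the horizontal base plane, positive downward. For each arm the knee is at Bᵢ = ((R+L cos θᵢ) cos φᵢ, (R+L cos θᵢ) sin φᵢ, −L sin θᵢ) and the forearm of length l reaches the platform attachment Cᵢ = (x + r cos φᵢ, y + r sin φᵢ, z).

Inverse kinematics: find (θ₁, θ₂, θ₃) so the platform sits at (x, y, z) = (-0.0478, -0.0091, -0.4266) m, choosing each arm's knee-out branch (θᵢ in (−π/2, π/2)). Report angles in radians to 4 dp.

θ₁ = 1.2219, θ₂ = 0.8733, θ₃ = 0.7858

arm 1 (φ=0.0°): x'=-0.0478, y'=-0.0091
  A=0.1878, B=-0.4266, C=(l²−L²−A²−y'²−z²)/(2L)=-0.3367
  √(A²+B²)=0.4661;  θ1 = -1.1561+2.3780 ≈ 1.2219
arm 2 (φ=120.0°): x'=0.0160, y'=0.0459
  e−x'=0.1240;  (l²−L²−(e−x')²−y'²−z²)/2L = -0.2473
  √(A²+B²)=0.4443;  θ2 = -1.2880+2.1613 ≈ 0.8733
φ3=240.0° → target in arm frame (0.0318, -0.0368)
  e−x'=0.1082;  (l²−L²−(e−x')²−y'²−z²)/2L = -0.2253
  √(A²+B²)=0.4401;  θ3 = -1.3224+2.1082 ≈ 0.7858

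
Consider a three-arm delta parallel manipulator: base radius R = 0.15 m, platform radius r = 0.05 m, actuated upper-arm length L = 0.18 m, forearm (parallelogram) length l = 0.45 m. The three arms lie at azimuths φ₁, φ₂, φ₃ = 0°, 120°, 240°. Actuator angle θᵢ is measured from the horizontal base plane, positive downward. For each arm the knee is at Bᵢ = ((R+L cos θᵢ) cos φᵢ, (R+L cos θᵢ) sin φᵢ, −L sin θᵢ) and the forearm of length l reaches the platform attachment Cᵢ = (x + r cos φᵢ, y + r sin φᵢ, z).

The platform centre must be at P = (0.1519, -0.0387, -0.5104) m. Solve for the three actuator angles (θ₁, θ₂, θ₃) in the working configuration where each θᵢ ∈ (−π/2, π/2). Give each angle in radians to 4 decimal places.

θ₁ = 0.4364, θ₂ = 1.2217, θ₃ = 1.0470

arm 1 (φ=0.0°): x'=0.1519, y'=-0.0387
  e−x'=-0.0519;  (l²−L²−(e−x')²−y'²−z²)/2L = -0.2628
  θ1 = atan2(B,A) + arccos(C/0.5130) = 0.4364
rotate P by −φ2: (-0.1095, -0.1122, -0.5104)
  e−x'=0.2095;  (l²−L²−(e−x')²−y'²−z²)/2L = -0.4080
  θ2 = atan2(B,A) + arccos(C/0.5517) = 1.2217
φ3=240.0° → target in arm frame (-0.0424, 0.1509)
  A=0.1424, B=-0.5104, C=(l²−L²−A²−y'²−z²)/(2L)=-0.3707
  √(A²+B²)=0.5299;  θ3 = -1.2987+2.3457 ≈ 1.0470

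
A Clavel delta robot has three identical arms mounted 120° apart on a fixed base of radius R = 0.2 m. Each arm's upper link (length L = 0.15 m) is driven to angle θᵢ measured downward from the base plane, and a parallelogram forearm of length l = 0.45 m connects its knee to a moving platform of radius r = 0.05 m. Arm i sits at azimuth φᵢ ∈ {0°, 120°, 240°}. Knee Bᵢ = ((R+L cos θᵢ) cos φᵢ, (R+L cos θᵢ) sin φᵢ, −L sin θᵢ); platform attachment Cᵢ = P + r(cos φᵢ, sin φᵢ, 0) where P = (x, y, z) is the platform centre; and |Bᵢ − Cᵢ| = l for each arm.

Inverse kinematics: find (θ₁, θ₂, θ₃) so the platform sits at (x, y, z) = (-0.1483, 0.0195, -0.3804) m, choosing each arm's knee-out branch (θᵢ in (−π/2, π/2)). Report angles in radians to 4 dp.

θ₁ = 1.0471, θ₂ = -0.0004, θ₃ = 0.1744

rotate P by −φ1: (-0.1483, 0.0195, -0.3804)
  A=0.2983, B=-0.3804, C=(l²−L²−A²−y'²−z²)/(2L)=-0.1802
  γ=atan2(-0.3804,0.2983)=-0.9058;  ψ=arccos(-0.3728)=1.9528;  θ1=γ+ψ≈1.0471
φ2=120.0° → target in arm frame (0.0910, 0.1187)
  A cos θ + B sin θ = C:  0.0590·cos θ + -0.3804·sin θ = 0.0591
  √(A²+B²)=0.3849;  θ2 = -1.4170+1.4166 ≈ -0.0004
rotate P by −φ3: (0.0573, -0.1382, -0.3804)
  e−x'=0.0927;  (l²−L²−(e−x')²−y'²−z²)/2L = 0.0253
  γ=atan2(-0.3804,0.0927)=-1.3317;  ψ=arccos(0.0647)=1.5060;  θ3=γ+ψ≈0.1744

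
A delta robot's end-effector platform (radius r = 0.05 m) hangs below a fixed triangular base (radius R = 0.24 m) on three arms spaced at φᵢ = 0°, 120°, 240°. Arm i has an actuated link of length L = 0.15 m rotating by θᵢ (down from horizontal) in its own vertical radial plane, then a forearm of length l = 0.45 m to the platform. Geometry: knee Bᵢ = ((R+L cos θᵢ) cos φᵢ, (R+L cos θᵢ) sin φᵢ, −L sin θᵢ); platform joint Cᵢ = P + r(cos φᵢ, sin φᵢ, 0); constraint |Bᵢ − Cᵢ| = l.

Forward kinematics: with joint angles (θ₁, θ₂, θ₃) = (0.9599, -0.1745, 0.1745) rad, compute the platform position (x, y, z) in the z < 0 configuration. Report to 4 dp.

(-0.1191, 0.0299, -0.3360)

S1 = (0.2760·cos0.0°, 0.2760·sin0.0°, -0.1229) = (0.2760, 0.0000, -0.1229)
arm 2 at φ=120.0°: ρ2 = 0.3377;  S2 = (-0.1689, 0.2925, 0.0260)
φ3=240.0°: virtual centre (-0.1689, -0.2925, -0.0260), radius l
subtract pairs → two planes through P
linear system: -0.8898x+0.5850y = 0.0234−0.2978z; -0.8898x+-0.5850y = 0.0234−0.1937z
det = 1.0410;  x = -0.0263+0.2762z,  y = 0.0000+-0.0890z
into |P−S₁|² = l²: 1.0842z² + 0.0787z + -0.0960 = 0;  Δ = 0.4224;  z = -0.3360 or 0.2634 → z<0 root = -0.3360
x = -0.1191, y = 0.0299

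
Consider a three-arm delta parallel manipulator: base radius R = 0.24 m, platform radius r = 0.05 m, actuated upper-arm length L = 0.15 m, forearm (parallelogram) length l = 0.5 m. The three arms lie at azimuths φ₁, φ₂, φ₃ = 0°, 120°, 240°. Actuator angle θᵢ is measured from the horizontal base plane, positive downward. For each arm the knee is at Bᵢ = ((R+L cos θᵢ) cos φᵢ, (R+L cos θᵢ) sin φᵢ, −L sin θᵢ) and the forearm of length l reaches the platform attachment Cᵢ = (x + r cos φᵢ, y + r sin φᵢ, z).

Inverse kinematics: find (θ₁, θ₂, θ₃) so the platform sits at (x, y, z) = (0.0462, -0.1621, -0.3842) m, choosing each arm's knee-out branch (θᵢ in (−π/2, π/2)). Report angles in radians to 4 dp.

θ₁ = 0.0872, θ₂ = 1.0469, θ₃ = -0.3493

rotate P by −φ1: (0.0462, -0.1621, -0.3842)
  A cos θ + B sin θ = C:  0.1438·cos θ + -0.3842·sin θ = 0.1098
  γ=atan2(-0.3842,0.1438)=-1.2127;  ψ=arccos(0.2676)=1.2999;  θ1=γ+ψ≈0.0872
arm 2 (φ=120.0°): x'=-0.1635, y'=0.0410
  A=0.3535, B=-0.3842, C=(l²−L²−A²−y'²−z²)/(2L)=-0.1558
  γ=atan2(-0.3842,0.3535)=-0.8270;  ψ=arccos(-0.2985)=1.8739;  θ2=γ+ψ≈1.0469
arm 3 (φ=240.0°): x'=0.1173, y'=0.1211
  A=0.0727, B=-0.3842, C=(l²−L²−A²−y'²−z²)/(2L)=0.1998
  √(A²+B²)=0.3910;  θ3 = -1.3837+1.0344 ≈ -0.3493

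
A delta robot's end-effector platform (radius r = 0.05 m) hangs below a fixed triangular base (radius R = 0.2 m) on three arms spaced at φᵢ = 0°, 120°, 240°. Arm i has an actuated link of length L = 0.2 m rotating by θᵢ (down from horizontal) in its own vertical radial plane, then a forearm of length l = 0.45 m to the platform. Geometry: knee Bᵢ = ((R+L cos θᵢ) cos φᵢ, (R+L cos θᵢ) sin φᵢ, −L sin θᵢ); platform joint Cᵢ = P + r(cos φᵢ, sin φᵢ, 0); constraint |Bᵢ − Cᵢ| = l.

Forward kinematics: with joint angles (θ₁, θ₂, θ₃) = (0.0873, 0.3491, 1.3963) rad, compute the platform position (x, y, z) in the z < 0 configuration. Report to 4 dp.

(0.1422, 0.1810, -0.3737)

φ1=0.0°: virtual centre (0.3492, 0.0000, -0.0174), radius l
S2 = (0.3379·cos120.0°, 0.3379·sin120.0°, -0.0684) = (-0.1690, 0.2927, -0.0684)
arm 3 at φ=240.0°: e+L cos θ3 = 0.1847;  S3 = (-0.0924, -0.1600, -0.1970)
eliminate P² terms by subtracting sphere 1 from 2 and 3
[-1.0364 0.5853 -0.1019]·P = -0.0034;  [-0.8832 -0.3199 -0.3590]·P = -0.0494
Cramer: x(z) = 0.0353-0.2861z;  y(z) = 0.0568-0.3324z
sphere 1 gives Az²+Bz+C=0 with A=1.1924, B=0.1768, C=-0.1004;  B²−4AC=0.5103;  roots -0.3737, 0.2254;  negative root z = -0.3737
x = 0.1422, y = 0.1810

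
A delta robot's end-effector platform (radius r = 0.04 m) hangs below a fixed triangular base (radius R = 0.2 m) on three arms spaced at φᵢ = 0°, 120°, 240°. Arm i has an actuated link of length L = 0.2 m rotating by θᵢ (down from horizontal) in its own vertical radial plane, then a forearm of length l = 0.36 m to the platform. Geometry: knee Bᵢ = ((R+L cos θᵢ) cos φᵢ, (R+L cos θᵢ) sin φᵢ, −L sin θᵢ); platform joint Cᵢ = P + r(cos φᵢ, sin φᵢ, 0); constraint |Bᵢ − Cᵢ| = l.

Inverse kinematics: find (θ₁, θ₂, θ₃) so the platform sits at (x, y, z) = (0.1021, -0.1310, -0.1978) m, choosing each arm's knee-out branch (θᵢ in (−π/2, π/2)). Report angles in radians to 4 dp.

θ₁ = -0.0872, θ₂ = 1.3961, θ₃ = 0.2615

rotate P by −φ1: (0.1021, -0.1310, -0.1978)
  e−x'=0.0579;  (l²−L²−(e−x')²−y'²−z²)/2L = 0.0749
  γ=atan2(-0.1978,0.0579)=-1.2860;  ψ=arccos(0.3634)=1.1988;  θ1=γ+ψ≈-0.0872
rotate P by −φ2: (-0.1645, -0.0229, -0.1978)
  e−x'=0.3245;  (l²−L²−(e−x')²−y'²−z²)/2L = -0.1384
  √(A²+B²)=0.3800;  θ2 = -0.5474+1.9435 ≈ 1.3961
φ3=240.0° → target in arm frame (0.0624, 0.1539)
  e−x'=0.0976;  (l²−L²−(e−x')²−y'²−z²)/2L = 0.0431
  γ=atan2(-0.1978,0.0976)=-1.1124;  ψ=arccos(0.1956)=1.3739;  θ3=γ+ψ≈0.2615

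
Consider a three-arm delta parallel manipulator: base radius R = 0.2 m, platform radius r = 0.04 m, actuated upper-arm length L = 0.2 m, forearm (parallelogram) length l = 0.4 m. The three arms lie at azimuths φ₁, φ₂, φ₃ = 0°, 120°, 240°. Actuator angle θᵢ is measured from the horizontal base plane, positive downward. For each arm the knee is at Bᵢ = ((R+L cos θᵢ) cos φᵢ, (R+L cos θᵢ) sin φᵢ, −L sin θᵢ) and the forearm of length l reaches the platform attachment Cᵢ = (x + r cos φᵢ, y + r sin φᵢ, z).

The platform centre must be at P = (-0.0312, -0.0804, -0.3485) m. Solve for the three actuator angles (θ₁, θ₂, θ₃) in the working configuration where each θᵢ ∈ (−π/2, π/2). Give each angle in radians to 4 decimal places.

θ₁ = 0.7853, θ₂ = 0.8728, θ₃ = 0.2620

φ1=0.0° → target in arm frame (-0.0312, -0.0804)
  e−x'=0.1912;  (l²−L²−(e−x')²−y'²−z²)/2L = -0.1112
  √(A²+B²)=0.3975;  θ1 = -1.0690+1.8543 ≈ 0.7853
arm 2 (φ=120.0°): x'=-0.0540, y'=0.0672
  A cos θ + B sin θ = C:  0.2140·cos θ + -0.3485·sin θ = -0.1294
  θ2 = atan2(B,A) + arccos(C/0.4090) = 0.8728
arm 3 (φ=240.0°): x'=0.0852, y'=0.0132
  A=0.0748, B=-0.3485, C=(l²−L²−A²−y'²−z²)/(2L)=-0.0180
  √(A²+B²)=0.3564;  θ3 = -1.3594+1.6214 ≈ 0.2620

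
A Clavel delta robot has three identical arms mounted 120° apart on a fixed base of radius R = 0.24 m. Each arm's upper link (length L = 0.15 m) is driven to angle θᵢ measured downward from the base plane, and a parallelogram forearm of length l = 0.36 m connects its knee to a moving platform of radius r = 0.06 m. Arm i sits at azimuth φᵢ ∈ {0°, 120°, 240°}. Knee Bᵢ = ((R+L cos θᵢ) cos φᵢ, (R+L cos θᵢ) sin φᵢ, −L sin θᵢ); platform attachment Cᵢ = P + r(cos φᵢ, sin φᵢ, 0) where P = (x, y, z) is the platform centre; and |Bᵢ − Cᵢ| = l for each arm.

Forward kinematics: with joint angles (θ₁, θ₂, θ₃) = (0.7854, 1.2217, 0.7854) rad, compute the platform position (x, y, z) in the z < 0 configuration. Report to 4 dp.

(0.0296, -0.0513, -0.3535)

arm 1 at φ=0.0°: (R−r)+L cos θ1 = 0.2861;  S1 = (0.2861, 0.0000, -0.1061)
S2 = (0.2313·cos120.0°, 0.2313·sin120.0°, -0.1410) = (-0.1157, 0.2003, -0.1410)
φ3=240.0°: virtual centre (-0.1430, -0.2477, -0.1061), radius l
subtract pairs → two planes through P
linear system: -0.8034x+0.4006y = -0.0197−-0.0698z; -0.8582x+-0.4955y = 0.0000−0.0000z
Cramer: x(z) = 0.0132-0.0466z;  y(z) = -0.0228+0.0807z
sphere 1 gives Az²+Bz+C=0 with A=1.0087, B=0.2339, C=-0.0434;  B²−4AC=0.2296;  roots -0.3535, 0.1216;  negative root z = -0.3535
x = 0.0296, y = -0.0513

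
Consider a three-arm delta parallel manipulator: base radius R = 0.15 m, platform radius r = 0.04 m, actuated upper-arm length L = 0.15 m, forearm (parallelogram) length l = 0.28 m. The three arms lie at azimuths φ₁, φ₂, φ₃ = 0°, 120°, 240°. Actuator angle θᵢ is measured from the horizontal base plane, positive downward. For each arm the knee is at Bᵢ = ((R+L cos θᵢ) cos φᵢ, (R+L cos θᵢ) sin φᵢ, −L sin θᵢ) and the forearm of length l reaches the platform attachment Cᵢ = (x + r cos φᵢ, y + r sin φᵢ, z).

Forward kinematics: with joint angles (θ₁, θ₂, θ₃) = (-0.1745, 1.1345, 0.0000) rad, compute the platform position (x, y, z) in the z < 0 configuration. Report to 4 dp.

(0.0604, -0.0875, -0.1523)

φ1=0.0°: virtual centre (0.2577, 0.0000, 0.0260), radius l
centre 2 = (0.1734·cos120.0°, 0.1734·sin120.0°, -0.1359) = (-0.0867, 0.1502, -0.1359)
centre 3 = (0.2600·cos240.0°, 0.2600·sin240.0°, 0.0000) = (-0.1300, -0.2252, 0.0000)
subtract pairs → two planes through P
linear system: -0.6888x+0.3003y = -0.0186−-0.3240z; -0.7754x+-0.4503y = 0.0005−-0.0521z
Cramer: x(z) = 0.0151-0.2975z;  y(z) = -0.0271+0.3965z
sphere 1 gives Az²+Bz+C=0 with A=1.2457, B=0.0707, C=-0.0181;  B²−4AC=0.0953;  roots -0.1523, 0.0955;  negative root z = -0.1523
x = 0.0604, y = -0.0875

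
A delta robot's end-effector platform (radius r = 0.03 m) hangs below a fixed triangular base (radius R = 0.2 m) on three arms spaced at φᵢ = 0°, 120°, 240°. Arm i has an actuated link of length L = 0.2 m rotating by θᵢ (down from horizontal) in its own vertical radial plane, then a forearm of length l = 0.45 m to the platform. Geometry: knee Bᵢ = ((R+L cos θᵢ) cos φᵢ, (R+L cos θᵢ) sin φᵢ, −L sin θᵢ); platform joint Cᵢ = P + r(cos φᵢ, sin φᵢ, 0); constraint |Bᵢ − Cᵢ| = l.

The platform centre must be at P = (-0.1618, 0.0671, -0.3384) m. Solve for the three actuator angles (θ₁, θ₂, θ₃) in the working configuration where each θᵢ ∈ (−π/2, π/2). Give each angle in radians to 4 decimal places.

θ₁ = 1.1346, θ₂ = -0.1742, θ₃ = 0.4364

arm 1 (φ=0.0°): x'=-0.1618, y'=0.0671
  A cos θ + B sin θ = C:  0.3318·cos θ + -0.3384·sin θ = -0.1665
  γ=atan2(-0.3384,0.3318)=-0.7952;  ψ=arccos(-0.3514)=1.9298;  θ1=γ+ψ≈1.1346
arm 2 (φ=120.0°): x'=0.1390, y'=0.1066
  A cos θ + B sin θ = C:  0.0310·cos θ + -0.3384·sin θ = 0.0892
  γ=atan2(-0.3384,0.0310)=-1.4795;  ψ=arccos(0.2624)=1.3053;  θ2=γ+ψ≈-0.1742
arm 3 (φ=240.0°): x'=0.0228, y'=-0.1737
  A cos θ + B sin θ = C:  0.1472·cos θ + -0.3384·sin θ = -0.0096
  θ3 = atan2(B,A) + arccos(C/0.3690) = 0.4364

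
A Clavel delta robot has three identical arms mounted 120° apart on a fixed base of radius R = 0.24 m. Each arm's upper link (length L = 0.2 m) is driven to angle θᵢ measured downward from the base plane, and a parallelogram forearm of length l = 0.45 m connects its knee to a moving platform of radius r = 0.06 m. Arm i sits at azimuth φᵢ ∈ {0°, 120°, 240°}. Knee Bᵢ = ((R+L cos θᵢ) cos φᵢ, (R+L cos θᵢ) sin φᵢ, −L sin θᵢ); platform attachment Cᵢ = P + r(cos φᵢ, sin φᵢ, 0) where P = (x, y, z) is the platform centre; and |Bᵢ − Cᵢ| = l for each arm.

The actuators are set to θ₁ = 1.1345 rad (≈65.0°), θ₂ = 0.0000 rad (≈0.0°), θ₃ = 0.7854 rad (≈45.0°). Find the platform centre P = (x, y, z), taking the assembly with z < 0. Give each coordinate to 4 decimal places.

S1 = (0.2645·cos0.0°, 0.2645·sin0.0°, -0.1813) = (0.2645, 0.0000, -0.1813)
arm 2 at φ=120.0°: ρ2 = 0.3800;  S2 = (-0.1900, 0.3291, 0.0000)
φ3=240.0°: virtual centre (-0.1607, -0.2784, -0.1414), radius l
subtract pairs → two planes through P
[-0.9090 0.6582 0.3625]·P = 0.0416;  [-0.8505 -0.5567 0.0797]·P = 0.0205
Cramer: x(z) = -0.0344+0.2386z;  y(z) = 0.0157-0.2213z
sphere 1 gives Az²+Bz+C=0 with A=1.1059, B=0.2130, C=-0.0801;  B²−4AC=0.3995;  roots -0.3821, 0.1895;  negative root z = -0.3821
x = -0.1255, y = 0.1003

(-0.1255, 0.1003, -0.3821)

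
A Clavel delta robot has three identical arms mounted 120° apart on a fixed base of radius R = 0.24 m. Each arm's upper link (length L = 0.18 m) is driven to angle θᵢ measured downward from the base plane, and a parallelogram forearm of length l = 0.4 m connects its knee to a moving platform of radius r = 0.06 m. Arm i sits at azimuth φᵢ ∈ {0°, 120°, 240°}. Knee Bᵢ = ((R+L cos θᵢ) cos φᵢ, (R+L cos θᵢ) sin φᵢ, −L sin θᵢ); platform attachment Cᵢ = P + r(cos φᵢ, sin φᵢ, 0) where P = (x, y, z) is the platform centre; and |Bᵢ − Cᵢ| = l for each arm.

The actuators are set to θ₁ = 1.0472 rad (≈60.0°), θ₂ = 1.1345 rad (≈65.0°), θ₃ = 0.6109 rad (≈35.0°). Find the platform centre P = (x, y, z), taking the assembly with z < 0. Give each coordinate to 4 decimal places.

arm 1 at φ=0.0°: ρ1 = 0.2700;  O1 = (0.2700, 0.0000, -0.1559)
arm 2 at φ=120.0°: ρ2 = 0.2561;  O2 = (-0.1280, 0.2218, -0.1631)
φ3=240.0°: virtual centre (-0.1637, -0.2836, -0.1032), radius l
eliminate P² terms by subtracting sphere 1 from 2 and 3
[-0.7961 0.4435 -0.0145]·P = -0.0050;  [-0.8674 -0.5671 0.1053]·P = 0.0207
Cramer: x(z) = -0.0076+0.0460z;  y(z) = -0.0249+0.1153z
sphere 1 gives Az²+Bz+C=0 with A=1.0154, B=0.2805, C=-0.0580;  B²−4AC=0.3144;  roots -0.4142, 0.1380;  negative root z = -0.4142
x = -0.0266, y = -0.0726

(-0.0266, -0.0726, -0.4142)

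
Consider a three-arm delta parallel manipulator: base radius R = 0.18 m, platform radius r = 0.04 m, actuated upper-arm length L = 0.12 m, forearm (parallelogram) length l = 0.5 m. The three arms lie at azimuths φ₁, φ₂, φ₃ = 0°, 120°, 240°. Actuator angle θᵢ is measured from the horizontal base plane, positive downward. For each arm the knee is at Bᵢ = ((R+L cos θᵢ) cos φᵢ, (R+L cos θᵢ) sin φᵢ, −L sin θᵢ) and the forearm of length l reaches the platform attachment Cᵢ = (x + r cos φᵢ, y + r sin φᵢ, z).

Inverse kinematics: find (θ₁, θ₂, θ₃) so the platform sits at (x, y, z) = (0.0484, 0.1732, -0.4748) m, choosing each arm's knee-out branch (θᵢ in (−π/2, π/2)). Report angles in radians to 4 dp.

θ₁ = 0.4362, θ₂ = 0.0874, θ₃ = 1.3090

arm 1 (φ=0.0°): x'=0.0484, y'=0.1732
  e−x'=0.0916;  (l²−L²−(e−x')²−y'²−z²)/2L = -0.1176
  γ=atan2(-0.4748,0.0916)=-1.3802;  ψ=arccos(-0.2432)=1.8165;  θ1=γ+ψ≈0.4362
rotate P by −φ2: (0.1258, -0.1285, -0.4748)
  e−x'=0.0142;  (l²−L²−(e−x')²−y'²−z²)/2L = -0.0273
  √(A²+B²)=0.4750;  θ2 = -1.5409+1.6283 ≈ 0.0874
rotate P by −φ3: (-0.1742, -0.0447, -0.4748)
  A=0.3142, B=-0.4748, C=(l²−L²−A²−y'²−z²)/(2L)=-0.3773
  γ=atan2(-0.4748,0.3142)=-0.9862;  ψ=arccos(-0.6627)=2.2952;  θ3=γ+ψ≈1.3090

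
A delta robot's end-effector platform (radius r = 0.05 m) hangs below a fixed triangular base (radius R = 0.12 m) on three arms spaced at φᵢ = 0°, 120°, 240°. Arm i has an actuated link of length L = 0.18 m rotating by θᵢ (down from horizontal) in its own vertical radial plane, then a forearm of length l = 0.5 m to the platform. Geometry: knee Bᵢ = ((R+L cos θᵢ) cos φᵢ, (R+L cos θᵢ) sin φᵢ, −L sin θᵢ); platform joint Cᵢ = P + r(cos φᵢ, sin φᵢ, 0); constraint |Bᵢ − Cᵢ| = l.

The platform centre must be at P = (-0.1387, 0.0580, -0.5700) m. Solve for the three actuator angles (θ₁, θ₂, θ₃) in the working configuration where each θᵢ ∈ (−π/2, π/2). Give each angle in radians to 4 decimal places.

arm 1 (φ=0.0°): x'=-0.1387, y'=0.0580
  A=0.2087, B=-0.5700, C=(l²−L²−A²−y'²−z²)/(2L)=-0.4284
  √(A²+B²)=0.6070;  θ1 = -1.2198+2.3543 ≈ 1.1344
rotate P by −φ2: (0.1196, 0.0911, -0.5700)
  e−x'=-0.0496;  (l²−L²−(e−x')²−y'²−z²)/2L = -0.3279
  √(A²+B²)=0.5722;  θ2 = -1.6576+2.1812 ≈ 0.5236
rotate P by −φ3: (0.0191, -0.1491, -0.5700)
  A cos θ + B sin θ = C:  0.0509·cos θ + -0.5700·sin θ = -0.3670
  √(A²+B²)=0.5723;  θ3 = -1.4818+2.2670 ≈ 0.7853

θ₁ = 1.1344, θ₂ = 0.5236, θ₃ = 0.7853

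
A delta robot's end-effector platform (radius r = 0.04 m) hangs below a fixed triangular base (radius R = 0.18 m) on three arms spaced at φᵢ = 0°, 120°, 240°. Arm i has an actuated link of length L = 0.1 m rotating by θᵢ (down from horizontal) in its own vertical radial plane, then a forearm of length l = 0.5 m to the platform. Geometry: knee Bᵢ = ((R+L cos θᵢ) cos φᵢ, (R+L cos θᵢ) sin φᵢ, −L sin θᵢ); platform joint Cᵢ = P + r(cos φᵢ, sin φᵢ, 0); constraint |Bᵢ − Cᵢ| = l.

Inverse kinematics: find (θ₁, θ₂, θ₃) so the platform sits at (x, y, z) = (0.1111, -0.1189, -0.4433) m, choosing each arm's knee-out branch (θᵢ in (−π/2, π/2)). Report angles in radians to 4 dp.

θ₁ = -0.2616, θ₂ = 1.0477, θ₃ = 0.0877

arm 1 (φ=0.0°): x'=0.1111, y'=-0.1189
  A cos θ + B sin θ = C:  0.0289·cos θ + -0.4433·sin θ = 0.1426
  √(A²+B²)=0.4442;  θ1 = -1.5057+1.2441 ≈ -0.2616
rotate P by −φ2: (-0.1585, -0.0368, -0.4433)
  e−x'=0.2985;  (l²−L²−(e−x')²−y'²−z²)/2L = -0.2349
  θ2 = atan2(B,A) + arccos(C/0.5344) = 1.0477
rotate P by −φ3: (0.0474, 0.1557, -0.4433)
  A=0.0926, B=-0.4433, C=(l²−L²−A²−y'²−z²)/(2L)=0.0534
  √(A²+B²)=0.4529;  θ3 = -1.3649+1.4526 ≈ 0.0877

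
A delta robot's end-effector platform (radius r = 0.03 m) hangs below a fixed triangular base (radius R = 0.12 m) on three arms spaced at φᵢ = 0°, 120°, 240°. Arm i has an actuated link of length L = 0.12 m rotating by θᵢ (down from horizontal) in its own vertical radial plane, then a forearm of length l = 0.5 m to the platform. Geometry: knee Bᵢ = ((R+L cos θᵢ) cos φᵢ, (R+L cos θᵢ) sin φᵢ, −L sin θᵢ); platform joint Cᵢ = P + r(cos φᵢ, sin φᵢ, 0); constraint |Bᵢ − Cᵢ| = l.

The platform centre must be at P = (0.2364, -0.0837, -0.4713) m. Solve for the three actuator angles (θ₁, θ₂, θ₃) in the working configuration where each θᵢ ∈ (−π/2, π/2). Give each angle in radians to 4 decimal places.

θ₁ = -0.1745, θ₂ = 1.3092, θ₃ = 0.8730

φ1=0.0° → target in arm frame (0.2364, -0.0837)
  A=-0.1464, B=-0.4713, C=(l²−L²−A²−y'²−z²)/(2L)=-0.0623
  γ=atan2(-0.4713,-0.1464)=-1.8720;  ψ=arccos(-0.1263)=1.6975;  θ1=γ+ψ≈-0.1745
rotate P by −φ2: (-0.1907, -0.1629, -0.4713)
  A=0.2807, B=-0.4713, C=(l²−L²−A²−y'²−z²)/(2L)=-0.3827
  √(A²+B²)=0.5486;  θ2 = -1.0336+2.3428 ≈ 1.3092
arm 3 (φ=240.0°): x'=-0.0457, y'=0.2466
  A=0.1357, B=-0.4713, C=(l²−L²−A²−y'²−z²)/(2L)=-0.2739
  γ=atan2(-0.4713,0.1357)=-1.2904;  ψ=arccos(-0.5585)=2.1634;  θ3=γ+ψ≈0.8730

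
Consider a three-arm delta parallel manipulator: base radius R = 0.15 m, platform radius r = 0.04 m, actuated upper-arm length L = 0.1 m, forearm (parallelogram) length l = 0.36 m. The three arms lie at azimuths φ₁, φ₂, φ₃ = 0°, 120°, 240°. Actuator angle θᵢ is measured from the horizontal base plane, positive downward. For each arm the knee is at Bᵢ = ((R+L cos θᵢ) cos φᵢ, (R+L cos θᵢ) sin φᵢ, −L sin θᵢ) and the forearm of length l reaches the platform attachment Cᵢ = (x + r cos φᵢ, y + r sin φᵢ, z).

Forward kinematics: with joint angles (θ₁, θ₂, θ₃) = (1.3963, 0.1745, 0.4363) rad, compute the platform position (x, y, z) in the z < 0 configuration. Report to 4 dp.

(-0.1383, 0.0248, -0.3401)

centre 1 = (0.1274·cos0.0°, 0.1274·sin0.0°, -0.0985) = (0.1274, 0.0000, -0.0985)
φ2=120.0°: virtual centre (-0.1042, 0.1806, -0.0174), radius l
φ3=240.0°: virtual centre (-0.1003, -0.1738, -0.0423), radius l
|centre ₂|²−|centre ₁|² = 0.0178;  |centre ₃|²−|centre ₁|² = 0.0161
plane₁₂: -0.4632x+0.3611y+0.1622z = 0.0178
Cramer: x(z) = -0.0369+0.2980z;  y(z) = 0.0020-0.0670z
quadratic in z: (1.0933)z²+(0.0987)z+(-0.0929)=0, √Δ=0.6450 → z ∈ {-0.3401, 0.2498}; z = -0.3401 (taking z<0)
x = -0.1383, y = 0.0248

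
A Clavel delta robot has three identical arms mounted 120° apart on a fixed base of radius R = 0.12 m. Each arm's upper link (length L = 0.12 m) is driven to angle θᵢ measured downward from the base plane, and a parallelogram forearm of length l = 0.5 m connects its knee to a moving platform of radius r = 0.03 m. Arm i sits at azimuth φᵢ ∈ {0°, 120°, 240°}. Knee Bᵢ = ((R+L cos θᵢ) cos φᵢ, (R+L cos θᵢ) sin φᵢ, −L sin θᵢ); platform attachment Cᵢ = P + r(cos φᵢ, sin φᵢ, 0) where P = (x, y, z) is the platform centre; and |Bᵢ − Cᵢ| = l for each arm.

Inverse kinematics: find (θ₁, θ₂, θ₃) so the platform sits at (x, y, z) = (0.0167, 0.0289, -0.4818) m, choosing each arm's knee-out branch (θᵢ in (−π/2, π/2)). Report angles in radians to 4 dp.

rotate P by −φ1: (0.0167, 0.0289, -0.4818)
  e−x'=0.0733;  (l²−L²−(e−x')²−y'²−z²)/2L = -0.0114
  θ1 = atan2(B,A) + arccos(C/0.4873) = 0.1744
φ2=120.0° → target in arm frame (0.0167, -0.0289)
  A cos θ + B sin θ = C:  0.0733·cos θ + -0.4818·sin θ = -0.0114
  γ=atan2(-0.4818,0.0733)=-1.4198;  ψ=arccos(-0.0235)=1.5943;  θ2=γ+ψ≈0.1745
arm 3 (φ=240.0°): x'=-0.0334, y'=0.0000
  A=0.1234, B=-0.4818, C=(l²−L²−A²−y'²−z²)/(2L)=-0.0490
  θ3 = atan2(B,A) + arccos(C/0.4973) = 0.3493

θ₁ = 0.1744, θ₂ = 0.1745, θ₃ = 0.3493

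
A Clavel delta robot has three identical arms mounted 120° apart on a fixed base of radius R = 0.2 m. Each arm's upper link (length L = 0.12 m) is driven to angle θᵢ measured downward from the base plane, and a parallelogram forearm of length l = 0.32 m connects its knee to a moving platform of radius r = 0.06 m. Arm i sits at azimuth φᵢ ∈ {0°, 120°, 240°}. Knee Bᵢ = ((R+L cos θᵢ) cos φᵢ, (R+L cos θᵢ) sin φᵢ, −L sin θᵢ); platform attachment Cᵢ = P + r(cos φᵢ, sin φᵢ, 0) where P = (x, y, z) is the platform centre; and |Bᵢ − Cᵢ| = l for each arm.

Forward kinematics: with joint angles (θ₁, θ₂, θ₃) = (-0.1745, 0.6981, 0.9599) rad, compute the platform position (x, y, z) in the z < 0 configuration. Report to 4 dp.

(0.0885, 0.0250, -0.2493)

φ1=0.0°: virtual centre (0.2582, 0.0000, 0.0208), radius l
S2 = (0.2319·cos120.0°, 0.2319·sin120.0°, -0.0771) = (-0.1160, 0.2009, -0.0771)
φ3=240.0°: virtual centre (-0.1044, -0.1809, -0.0983), radius l
|S₂|²−|S₁|² = -0.0073;  |S₃|²−|S₁|² = -0.0138
[-0.7483 0.4017 -0.1959]·P = -0.0073;  [-0.7252 -0.3617 -0.2383]·P = -0.0138
Cramer: x(z) = 0.0146-0.2964z;  y(z) = 0.0089-0.0644z
quadratic in z: (1.0920)z²+(0.1016)z+(-0.0426)=0, √Δ=0.4430 → z ∈ {-0.2493, 0.1563}; z = -0.2493 (taking z<0)
x = 0.0885, y = 0.0250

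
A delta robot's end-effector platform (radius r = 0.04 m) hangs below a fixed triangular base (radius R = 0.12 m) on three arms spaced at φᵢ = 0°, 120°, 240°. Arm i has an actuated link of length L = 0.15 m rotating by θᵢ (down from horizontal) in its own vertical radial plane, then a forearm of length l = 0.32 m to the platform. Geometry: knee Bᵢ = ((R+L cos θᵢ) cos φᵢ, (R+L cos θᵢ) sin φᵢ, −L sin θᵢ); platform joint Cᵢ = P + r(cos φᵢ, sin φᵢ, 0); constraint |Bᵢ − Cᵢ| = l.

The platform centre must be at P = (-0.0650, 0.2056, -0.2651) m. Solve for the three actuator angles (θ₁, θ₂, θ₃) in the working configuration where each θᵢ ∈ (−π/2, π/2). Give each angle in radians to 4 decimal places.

φ1=0.0° → target in arm frame (-0.0650, 0.2056)
  e−x'=0.1450;  (l²−L²−(e−x')²−y'²−z²)/2L = -0.1789
  γ=atan2(-0.2651,0.1450)=-1.0703;  ψ=arccos(-0.5921)=2.2045;  θ1=γ+ψ≈1.1342
arm 2 (φ=120.0°): x'=0.2106, y'=-0.0465
  A=-0.1306, B=-0.2651, C=(l²−L²−A²−y'²−z²)/(2L)=-0.0320
  √(A²+B²)=0.2955;  θ2 = -2.0284+1.6791 ≈ -0.3493
arm 3 (φ=240.0°): x'=-0.1456, y'=-0.1591
  A cos θ + B sin θ = C:  0.2256·cos θ + -0.2651·sin θ = -0.2219
  θ3 = atan2(B,A) + arccos(C/0.3481) = 1.3962

θ₁ = 1.1342, θ₂ = -0.3493, θ₃ = 1.3962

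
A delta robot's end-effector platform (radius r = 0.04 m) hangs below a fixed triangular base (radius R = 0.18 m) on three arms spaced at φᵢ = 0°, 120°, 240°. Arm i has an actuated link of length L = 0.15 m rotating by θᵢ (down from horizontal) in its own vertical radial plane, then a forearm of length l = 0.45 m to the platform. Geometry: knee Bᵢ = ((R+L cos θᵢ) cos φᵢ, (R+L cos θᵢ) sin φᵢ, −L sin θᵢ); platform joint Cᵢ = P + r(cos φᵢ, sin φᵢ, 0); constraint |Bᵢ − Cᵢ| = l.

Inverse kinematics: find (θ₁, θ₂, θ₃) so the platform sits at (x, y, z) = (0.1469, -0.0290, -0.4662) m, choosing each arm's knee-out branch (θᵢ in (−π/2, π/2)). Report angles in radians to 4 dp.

θ₁ = 0.2620, θ₂ = 1.2219, θ₃ = 1.0474

arm 1 (φ=0.0°): x'=0.1469, y'=-0.0290
  A=-0.0069, B=-0.4662, C=(l²−L²−A²−y'²−z²)/(2L)=-0.1274
  √(A²+B²)=0.4663;  θ1 = -1.5856+1.8476 ≈ 0.2620
φ2=120.0° → target in arm frame (-0.0986, -0.1127)
  e−x'=0.2386;  (l²−L²−(e−x')²−y'²−z²)/2L = -0.3565
  θ2 = atan2(B,A) + arccos(C/0.5237) = 1.2219
arm 3 (φ=240.0°): x'=-0.0483, y'=0.1417
  e−x'=0.1883;  (l²−L²−(e−x')²−y'²−z²)/2L = -0.3097
  γ=atan2(-0.4662,0.1883)=-1.1869;  ψ=arccos(-0.6159)=2.2343;  θ3=γ+ψ≈1.0474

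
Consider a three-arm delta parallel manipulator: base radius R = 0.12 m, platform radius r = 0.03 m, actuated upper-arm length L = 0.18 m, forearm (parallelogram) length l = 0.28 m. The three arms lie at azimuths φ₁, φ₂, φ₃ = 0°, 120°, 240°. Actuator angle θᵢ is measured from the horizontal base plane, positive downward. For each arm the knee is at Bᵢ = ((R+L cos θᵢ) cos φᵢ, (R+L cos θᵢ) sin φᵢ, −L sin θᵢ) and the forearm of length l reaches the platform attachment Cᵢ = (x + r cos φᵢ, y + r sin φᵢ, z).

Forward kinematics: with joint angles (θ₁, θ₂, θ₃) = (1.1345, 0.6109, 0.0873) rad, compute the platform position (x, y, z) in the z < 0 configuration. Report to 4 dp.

(-0.1034, -0.0472, -0.2226)

O1 = (0.1661·cos0.0°, 0.1661·sin0.0°, -0.1631) = (0.1661, 0.0000, -0.1631)
O2 = (0.2374·cos120.0°, 0.2374·sin120.0°, -0.1032) = (-0.1187, 0.2056, -0.1032)
arm 3 at φ=240.0°: ρ3 = 0.2693;  O3 = (-0.1347, -0.2332, -0.0157)
eliminate P² terms by subtracting sphere 1 from 2 and 3
[-0.5696 0.4113 0.1198]·P = 0.0128;  [-0.6014 -0.4665 0.2949]·P = 0.0186
Cramer: x(z) = -0.0266+0.3453z;  y(z) = -0.0056+0.1870z
quadratic in z: (1.1542)z²+(0.1912)z+(-0.0146)=0, √Δ=0.3227 → z ∈ {-0.2226, 0.0570}; z = -0.2226 (taking z<0)
x = -0.1034, y = -0.0472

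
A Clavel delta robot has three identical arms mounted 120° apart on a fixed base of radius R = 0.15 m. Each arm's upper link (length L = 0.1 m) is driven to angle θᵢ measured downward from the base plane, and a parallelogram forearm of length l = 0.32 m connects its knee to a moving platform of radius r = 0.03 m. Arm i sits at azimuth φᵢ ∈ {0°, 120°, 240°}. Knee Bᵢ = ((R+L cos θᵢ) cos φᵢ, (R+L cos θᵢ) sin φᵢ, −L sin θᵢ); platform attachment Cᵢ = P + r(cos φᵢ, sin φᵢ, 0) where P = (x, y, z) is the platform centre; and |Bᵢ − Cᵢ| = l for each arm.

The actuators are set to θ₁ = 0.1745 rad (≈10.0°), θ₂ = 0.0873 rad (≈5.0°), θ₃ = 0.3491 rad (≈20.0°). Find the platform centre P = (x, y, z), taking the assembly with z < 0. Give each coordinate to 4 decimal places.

S1 = (0.2185·cos0.0°, 0.2185·sin0.0°, -0.0174) = (0.2185, 0.0000, -0.0174)
φ2=120.0°: virtual centre (-0.1098, 0.1902, -0.0087), radius l
φ3=240.0°: virtual centre (-0.1070, -0.1853, -0.0342), radius l
subtract pairs → two planes through P
linear system: -0.6566x+0.3804y = 0.0003−0.0173z; -0.6509x+-0.3706y = -0.0011−-0.0337z
Cramer: x(z) = 0.0006-0.0131z;  y(z) = 0.0018-0.0680z
into |P−S₁|² = l²: 1.0048z² + 0.0402z + -0.0546 = 0;  Δ = 0.2212;  z = -0.2540 or 0.2141 → z<0 root = -0.2540
x = 0.0039, y = 0.0191

(0.0039, 0.0191, -0.2540)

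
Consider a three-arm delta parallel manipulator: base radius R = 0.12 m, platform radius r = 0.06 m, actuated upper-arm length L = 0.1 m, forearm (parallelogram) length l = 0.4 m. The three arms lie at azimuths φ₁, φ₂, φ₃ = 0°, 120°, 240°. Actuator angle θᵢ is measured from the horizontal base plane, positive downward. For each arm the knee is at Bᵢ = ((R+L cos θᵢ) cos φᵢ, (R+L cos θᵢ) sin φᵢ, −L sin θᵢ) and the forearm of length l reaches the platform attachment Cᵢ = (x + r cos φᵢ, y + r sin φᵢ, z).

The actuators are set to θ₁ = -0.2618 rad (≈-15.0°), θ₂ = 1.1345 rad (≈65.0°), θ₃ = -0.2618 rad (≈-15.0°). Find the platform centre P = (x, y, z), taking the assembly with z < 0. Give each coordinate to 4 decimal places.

(0.1125, -0.1948, -0.3207)

φ1=0.0°: virtual centre (0.1566, 0.0000, 0.0259), radius l
O2 = (0.1023·cos120.0°, 0.1023·sin120.0°, -0.0906) = (-0.0511, 0.0886, -0.0906)
φ3=240.0°: virtual centre (-0.0783, -0.1356, 0.0259), radius l
|O₂|²−|O₁|² = -0.0065;  |O₃|²−|O₁|² = 0.0000
plane₁₂: -0.4154x+0.1771y+-0.2330z = -0.0065
Cramer: x(z) = 0.0090-0.3227z;  y(z) = -0.0156+0.5589z
quadratic in z: (1.4164)z²+(0.0260)z+(-0.1373)=0, √Δ=0.8824 → z ∈ {-0.3207, 0.3023}; z = -0.3207 (taking z<0)
x = 0.1125, y = -0.1948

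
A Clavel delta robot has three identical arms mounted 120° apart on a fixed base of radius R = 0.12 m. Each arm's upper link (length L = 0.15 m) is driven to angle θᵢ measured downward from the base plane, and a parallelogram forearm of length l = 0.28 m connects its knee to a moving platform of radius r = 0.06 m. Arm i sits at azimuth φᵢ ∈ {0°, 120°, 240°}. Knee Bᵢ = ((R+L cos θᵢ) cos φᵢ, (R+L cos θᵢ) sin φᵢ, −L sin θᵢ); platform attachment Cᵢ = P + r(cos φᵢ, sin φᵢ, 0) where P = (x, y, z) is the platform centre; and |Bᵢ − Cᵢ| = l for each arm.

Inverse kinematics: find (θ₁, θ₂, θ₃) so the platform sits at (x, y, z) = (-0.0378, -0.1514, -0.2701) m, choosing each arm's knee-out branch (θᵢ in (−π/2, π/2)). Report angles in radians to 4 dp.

θ₁ = 0.9598, θ₂ = 1.2217, θ₃ = 0.0000

arm 1 (φ=0.0°): x'=-0.0378, y'=-0.1514
  A cos θ + B sin θ = C:  0.0978·cos θ + -0.2701·sin θ = -0.1651
  γ=atan2(-0.2701,0.0978)=-1.2234;  ψ=arccos(-0.5749)=2.1832;  θ1=γ+ψ≈0.9598
rotate P by −φ2: (-0.1122, 0.1084, -0.2701)
  e−x'=0.1722;  (l²−L²−(e−x')²−y'²−z²)/2L = -0.1949
  γ=atan2(-0.2701,0.1722)=-1.0032;  ψ=arccos(-0.6084)=2.2249;  θ2=γ+ψ≈1.2217
φ3=240.0° → target in arm frame (0.1500, 0.0430)
  A cos θ + B sin θ = C:  -0.0900·cos θ + -0.2701·sin θ = -0.0900
  √(A²+B²)=0.2847;  θ3 = -1.8925+1.8925 ≈ 0.0000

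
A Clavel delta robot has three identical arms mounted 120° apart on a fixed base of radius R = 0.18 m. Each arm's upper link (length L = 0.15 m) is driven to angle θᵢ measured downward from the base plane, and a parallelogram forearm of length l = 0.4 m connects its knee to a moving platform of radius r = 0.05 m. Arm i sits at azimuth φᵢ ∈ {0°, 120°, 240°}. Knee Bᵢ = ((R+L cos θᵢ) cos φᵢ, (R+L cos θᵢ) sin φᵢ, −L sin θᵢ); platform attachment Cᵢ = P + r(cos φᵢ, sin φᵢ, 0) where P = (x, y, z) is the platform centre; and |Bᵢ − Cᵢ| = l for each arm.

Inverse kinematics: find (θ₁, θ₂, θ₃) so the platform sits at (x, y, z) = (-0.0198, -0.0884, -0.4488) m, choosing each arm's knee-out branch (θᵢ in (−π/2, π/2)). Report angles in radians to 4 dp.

θ₁ = 1.0476, θ₂ = 1.2219, θ₃ = 0.6111

φ1=0.0° → target in arm frame (-0.0198, -0.0884)
  A=0.1498, B=-0.4488, C=(l²−L²−A²−y'²−z²)/(2L)=-0.3139
  γ=atan2(-0.4488,0.1498)=-1.2486;  ψ=arccos(-0.6635)=2.2963;  θ1=γ+ψ≈1.0476
φ2=120.0° → target in arm frame (-0.0667, 0.0613)
  A=0.1967, B=-0.4488, C=(l²−L²−A²−y'²−z²)/(2L)=-0.3545
  γ=atan2(-0.4488,0.1967)=-1.1578;  ψ=arccos(-0.7235)=2.3797;  θ2=γ+ψ≈1.2219
arm 3 (φ=240.0°): x'=0.0865, y'=0.0271
  A cos θ + B sin θ = C:  0.0435·cos θ + -0.4488·sin θ = -0.2218
  γ=atan2(-0.4488,0.0435)=-1.4741;  ψ=arccos(-0.4920)=2.0851;  θ3=γ+ψ≈0.6111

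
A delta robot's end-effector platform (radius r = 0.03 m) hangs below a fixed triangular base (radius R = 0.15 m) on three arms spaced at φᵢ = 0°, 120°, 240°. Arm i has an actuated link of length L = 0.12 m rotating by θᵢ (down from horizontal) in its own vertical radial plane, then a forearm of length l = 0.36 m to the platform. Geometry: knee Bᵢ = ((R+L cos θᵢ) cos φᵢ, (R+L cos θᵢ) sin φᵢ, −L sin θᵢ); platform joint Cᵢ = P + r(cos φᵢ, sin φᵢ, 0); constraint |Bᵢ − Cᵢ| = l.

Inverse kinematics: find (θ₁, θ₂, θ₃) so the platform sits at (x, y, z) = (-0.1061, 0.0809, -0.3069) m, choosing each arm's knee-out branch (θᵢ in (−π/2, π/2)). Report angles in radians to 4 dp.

θ₁ = 1.0472, θ₂ = -0.2620, θ₃ = 0.6104

rotate P by −φ1: (-0.1061, 0.0809, -0.3069)
  A cos θ + B sin θ = C:  0.2261·cos θ + -0.3069·sin θ = -0.1527
  √(A²+B²)=0.3812;  θ1 = -0.9358+1.9830 ≈ 1.0472
rotate P by −φ2: (0.1231, 0.0514, -0.3069)
  A=-0.0031, B=-0.3069, C=(l²−L²−A²−y'²−z²)/(2L)=0.0765
  √(A²+B²)=0.3069;  θ2 = -1.5809+1.3189 ≈ -0.2620
arm 3 (φ=240.0°): x'=-0.0170, y'=-0.1323
  A cos θ + B sin θ = C:  0.1370·cos θ + -0.3069·sin θ = -0.0636
  γ=atan2(-0.3069,0.1370)=-1.1509;  ψ=arccos(-0.1893)=1.7613;  θ3=γ+ψ≈0.6104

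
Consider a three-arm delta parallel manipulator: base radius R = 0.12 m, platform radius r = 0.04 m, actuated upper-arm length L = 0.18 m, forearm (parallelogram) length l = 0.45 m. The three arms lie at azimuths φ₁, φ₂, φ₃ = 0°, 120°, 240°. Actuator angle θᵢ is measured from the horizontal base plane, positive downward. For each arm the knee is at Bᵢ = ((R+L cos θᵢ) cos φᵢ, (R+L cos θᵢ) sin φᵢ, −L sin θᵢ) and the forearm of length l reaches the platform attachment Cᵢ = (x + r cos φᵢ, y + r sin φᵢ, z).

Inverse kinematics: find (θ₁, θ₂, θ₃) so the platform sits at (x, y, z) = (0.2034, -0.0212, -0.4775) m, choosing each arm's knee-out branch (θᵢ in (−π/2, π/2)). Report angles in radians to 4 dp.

θ₁ = 0.1744, θ₂ = 1.1343, θ₃ = 1.0471

rotate P by −φ1: (0.2034, -0.0212, -0.4775)
  A=-0.1234, B=-0.4775, C=(l²−L²−A²−y'²−z²)/(2L)=-0.2044
  θ1 = atan2(B,A) + arccos(C/0.4932) = 0.1744
rotate P by −φ2: (-0.1201, -0.1655, -0.4775)
  A cos θ + B sin θ = C:  0.2001·cos θ + -0.4775·sin θ = -0.3482
  θ2 = atan2(B,A) + arccos(C/0.5177) = 1.1343
φ3=240.0° → target in arm frame (-0.0833, 0.1867)
  A=0.1633, B=-0.4775, C=(l²−L²−A²−y'²−z²)/(2L)=-0.3318
  γ=atan2(-0.4775,0.1633)=-1.2412;  ψ=arccos(-0.6575)=2.2883;  θ3=γ+ψ≈1.0471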